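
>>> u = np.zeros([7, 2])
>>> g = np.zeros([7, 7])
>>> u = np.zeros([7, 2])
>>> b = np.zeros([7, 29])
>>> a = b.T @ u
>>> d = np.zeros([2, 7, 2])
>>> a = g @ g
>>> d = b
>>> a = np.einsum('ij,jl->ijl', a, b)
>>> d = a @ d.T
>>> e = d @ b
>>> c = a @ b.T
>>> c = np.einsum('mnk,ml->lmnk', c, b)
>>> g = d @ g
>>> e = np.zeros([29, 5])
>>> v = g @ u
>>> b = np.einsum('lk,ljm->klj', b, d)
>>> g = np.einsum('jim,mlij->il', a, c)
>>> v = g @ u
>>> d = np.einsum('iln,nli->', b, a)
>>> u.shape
(7, 2)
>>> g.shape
(7, 7)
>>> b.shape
(29, 7, 7)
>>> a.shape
(7, 7, 29)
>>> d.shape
()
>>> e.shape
(29, 5)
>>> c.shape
(29, 7, 7, 7)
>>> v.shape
(7, 2)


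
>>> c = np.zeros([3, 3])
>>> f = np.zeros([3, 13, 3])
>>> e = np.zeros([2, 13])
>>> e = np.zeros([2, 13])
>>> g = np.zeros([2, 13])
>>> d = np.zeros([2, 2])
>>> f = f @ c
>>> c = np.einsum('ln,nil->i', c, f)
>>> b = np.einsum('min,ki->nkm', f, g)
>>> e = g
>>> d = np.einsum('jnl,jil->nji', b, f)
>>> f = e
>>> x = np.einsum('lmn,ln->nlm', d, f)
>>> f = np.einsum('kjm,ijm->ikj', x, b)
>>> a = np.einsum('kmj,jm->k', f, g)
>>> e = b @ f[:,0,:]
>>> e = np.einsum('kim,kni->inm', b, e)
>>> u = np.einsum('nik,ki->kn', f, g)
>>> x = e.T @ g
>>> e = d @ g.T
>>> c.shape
(13,)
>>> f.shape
(3, 13, 2)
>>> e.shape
(2, 3, 2)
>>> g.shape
(2, 13)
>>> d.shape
(2, 3, 13)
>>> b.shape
(3, 2, 3)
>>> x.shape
(3, 2, 13)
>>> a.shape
(3,)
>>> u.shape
(2, 3)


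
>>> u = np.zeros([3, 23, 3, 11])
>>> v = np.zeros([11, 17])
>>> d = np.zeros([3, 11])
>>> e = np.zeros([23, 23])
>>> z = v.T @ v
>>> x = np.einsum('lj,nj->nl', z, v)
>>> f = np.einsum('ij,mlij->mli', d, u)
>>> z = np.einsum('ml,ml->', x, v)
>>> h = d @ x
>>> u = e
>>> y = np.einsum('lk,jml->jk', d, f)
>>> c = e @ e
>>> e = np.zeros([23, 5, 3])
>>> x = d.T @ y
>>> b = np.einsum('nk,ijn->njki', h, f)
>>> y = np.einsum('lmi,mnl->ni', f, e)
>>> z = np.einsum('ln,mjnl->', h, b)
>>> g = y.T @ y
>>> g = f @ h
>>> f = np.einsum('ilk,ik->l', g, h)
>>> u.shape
(23, 23)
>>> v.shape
(11, 17)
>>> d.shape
(3, 11)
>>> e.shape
(23, 5, 3)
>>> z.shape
()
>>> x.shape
(11, 11)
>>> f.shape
(23,)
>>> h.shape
(3, 17)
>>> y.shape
(5, 3)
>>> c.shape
(23, 23)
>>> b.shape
(3, 23, 17, 3)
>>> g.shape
(3, 23, 17)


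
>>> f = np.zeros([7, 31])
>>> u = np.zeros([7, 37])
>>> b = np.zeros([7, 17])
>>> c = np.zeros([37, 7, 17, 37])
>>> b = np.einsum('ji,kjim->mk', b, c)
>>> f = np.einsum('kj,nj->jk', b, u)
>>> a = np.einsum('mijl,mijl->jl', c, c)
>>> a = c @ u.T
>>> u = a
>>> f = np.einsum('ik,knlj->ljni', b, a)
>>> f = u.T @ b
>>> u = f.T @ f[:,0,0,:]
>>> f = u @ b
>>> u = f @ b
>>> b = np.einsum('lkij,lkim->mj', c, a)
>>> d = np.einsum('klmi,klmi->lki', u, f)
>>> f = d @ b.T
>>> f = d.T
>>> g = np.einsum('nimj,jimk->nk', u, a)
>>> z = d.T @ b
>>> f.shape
(37, 37, 7)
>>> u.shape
(37, 7, 17, 37)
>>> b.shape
(7, 37)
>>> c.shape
(37, 7, 17, 37)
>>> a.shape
(37, 7, 17, 7)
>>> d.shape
(7, 37, 37)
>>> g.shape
(37, 7)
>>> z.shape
(37, 37, 37)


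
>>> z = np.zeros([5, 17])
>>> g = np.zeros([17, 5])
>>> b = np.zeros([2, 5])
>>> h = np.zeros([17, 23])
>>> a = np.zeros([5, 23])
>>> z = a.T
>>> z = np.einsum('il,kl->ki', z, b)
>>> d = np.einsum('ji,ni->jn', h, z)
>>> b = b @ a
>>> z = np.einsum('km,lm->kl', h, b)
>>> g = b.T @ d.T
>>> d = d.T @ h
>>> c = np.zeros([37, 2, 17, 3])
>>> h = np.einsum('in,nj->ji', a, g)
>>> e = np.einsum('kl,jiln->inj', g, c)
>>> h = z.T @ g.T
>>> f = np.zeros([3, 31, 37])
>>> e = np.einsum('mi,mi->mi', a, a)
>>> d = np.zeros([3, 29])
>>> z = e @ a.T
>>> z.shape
(5, 5)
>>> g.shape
(23, 17)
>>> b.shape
(2, 23)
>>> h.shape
(2, 23)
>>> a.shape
(5, 23)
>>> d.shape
(3, 29)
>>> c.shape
(37, 2, 17, 3)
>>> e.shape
(5, 23)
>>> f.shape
(3, 31, 37)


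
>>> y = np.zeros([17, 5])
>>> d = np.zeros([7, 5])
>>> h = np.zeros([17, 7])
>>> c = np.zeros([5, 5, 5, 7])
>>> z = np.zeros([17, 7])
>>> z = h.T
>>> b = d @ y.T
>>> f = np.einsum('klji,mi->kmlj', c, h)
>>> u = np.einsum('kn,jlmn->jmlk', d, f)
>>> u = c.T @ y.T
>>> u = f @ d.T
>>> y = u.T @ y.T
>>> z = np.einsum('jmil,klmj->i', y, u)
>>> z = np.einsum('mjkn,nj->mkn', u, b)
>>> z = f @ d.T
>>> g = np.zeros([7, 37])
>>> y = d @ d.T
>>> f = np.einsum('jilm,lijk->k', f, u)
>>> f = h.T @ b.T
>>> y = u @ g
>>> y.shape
(5, 17, 5, 37)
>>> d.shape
(7, 5)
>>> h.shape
(17, 7)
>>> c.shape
(5, 5, 5, 7)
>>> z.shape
(5, 17, 5, 7)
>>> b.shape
(7, 17)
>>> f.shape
(7, 7)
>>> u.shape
(5, 17, 5, 7)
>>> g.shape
(7, 37)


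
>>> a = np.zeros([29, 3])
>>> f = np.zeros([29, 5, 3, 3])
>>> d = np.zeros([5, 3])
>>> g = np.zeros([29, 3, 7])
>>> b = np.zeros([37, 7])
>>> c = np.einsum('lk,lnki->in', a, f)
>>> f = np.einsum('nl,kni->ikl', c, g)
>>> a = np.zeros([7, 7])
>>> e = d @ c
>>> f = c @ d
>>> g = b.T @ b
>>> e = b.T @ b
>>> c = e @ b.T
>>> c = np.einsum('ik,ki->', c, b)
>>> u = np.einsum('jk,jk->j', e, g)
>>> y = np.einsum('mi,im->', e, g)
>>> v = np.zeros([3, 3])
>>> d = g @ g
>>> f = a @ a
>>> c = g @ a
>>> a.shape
(7, 7)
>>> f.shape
(7, 7)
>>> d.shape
(7, 7)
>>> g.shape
(7, 7)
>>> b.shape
(37, 7)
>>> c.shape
(7, 7)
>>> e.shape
(7, 7)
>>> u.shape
(7,)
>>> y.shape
()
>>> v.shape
(3, 3)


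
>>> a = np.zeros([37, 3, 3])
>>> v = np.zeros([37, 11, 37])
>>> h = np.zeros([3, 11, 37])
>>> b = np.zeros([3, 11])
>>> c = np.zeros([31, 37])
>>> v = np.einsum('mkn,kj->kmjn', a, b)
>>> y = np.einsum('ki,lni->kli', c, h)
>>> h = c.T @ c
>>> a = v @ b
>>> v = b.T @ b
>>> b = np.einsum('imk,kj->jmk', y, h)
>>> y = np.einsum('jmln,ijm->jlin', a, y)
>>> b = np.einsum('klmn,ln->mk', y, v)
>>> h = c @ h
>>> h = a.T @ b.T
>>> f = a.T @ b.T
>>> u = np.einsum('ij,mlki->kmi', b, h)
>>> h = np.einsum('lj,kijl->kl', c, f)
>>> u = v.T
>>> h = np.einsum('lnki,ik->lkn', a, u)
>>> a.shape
(3, 37, 11, 11)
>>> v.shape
(11, 11)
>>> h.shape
(3, 11, 37)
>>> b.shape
(31, 3)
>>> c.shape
(31, 37)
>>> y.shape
(3, 11, 31, 11)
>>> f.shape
(11, 11, 37, 31)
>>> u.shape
(11, 11)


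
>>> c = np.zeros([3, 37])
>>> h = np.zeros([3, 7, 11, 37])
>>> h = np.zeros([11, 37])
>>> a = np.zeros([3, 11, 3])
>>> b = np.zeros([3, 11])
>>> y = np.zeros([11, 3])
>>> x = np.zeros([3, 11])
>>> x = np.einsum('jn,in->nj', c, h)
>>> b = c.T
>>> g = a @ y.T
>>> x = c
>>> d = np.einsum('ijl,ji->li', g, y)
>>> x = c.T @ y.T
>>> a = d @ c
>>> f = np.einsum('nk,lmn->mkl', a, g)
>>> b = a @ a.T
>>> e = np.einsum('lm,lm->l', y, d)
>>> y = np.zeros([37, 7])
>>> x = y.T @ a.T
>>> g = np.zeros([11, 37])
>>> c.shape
(3, 37)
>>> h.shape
(11, 37)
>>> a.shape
(11, 37)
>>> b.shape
(11, 11)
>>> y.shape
(37, 7)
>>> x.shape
(7, 11)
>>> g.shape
(11, 37)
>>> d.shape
(11, 3)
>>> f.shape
(11, 37, 3)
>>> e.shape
(11,)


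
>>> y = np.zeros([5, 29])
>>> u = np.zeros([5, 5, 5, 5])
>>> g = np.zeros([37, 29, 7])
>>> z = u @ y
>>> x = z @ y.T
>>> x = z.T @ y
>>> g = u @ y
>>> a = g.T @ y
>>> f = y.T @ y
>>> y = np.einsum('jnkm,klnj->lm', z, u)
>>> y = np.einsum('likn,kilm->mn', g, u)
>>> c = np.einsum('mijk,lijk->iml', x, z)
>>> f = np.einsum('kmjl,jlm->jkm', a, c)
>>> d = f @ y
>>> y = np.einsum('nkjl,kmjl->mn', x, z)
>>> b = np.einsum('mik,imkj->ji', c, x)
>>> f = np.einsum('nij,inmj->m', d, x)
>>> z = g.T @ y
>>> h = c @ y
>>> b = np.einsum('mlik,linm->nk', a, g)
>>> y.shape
(5, 29)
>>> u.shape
(5, 5, 5, 5)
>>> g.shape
(5, 5, 5, 29)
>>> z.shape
(29, 5, 5, 29)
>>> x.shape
(29, 5, 5, 29)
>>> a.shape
(29, 5, 5, 29)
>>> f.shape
(5,)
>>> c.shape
(5, 29, 5)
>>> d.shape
(5, 29, 29)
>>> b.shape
(5, 29)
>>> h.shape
(5, 29, 29)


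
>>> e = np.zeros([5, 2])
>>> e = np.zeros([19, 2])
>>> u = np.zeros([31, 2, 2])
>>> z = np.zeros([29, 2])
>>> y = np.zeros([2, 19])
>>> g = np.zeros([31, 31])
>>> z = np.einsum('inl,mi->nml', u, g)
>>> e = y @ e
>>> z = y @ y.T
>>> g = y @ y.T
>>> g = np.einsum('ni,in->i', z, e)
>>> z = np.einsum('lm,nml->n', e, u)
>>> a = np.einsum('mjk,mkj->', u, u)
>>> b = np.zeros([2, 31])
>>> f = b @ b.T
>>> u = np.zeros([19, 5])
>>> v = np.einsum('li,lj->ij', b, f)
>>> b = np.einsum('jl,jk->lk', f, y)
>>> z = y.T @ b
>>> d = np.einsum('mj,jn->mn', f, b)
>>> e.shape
(2, 2)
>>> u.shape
(19, 5)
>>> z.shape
(19, 19)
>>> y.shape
(2, 19)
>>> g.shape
(2,)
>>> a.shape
()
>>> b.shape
(2, 19)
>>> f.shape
(2, 2)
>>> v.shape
(31, 2)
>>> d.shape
(2, 19)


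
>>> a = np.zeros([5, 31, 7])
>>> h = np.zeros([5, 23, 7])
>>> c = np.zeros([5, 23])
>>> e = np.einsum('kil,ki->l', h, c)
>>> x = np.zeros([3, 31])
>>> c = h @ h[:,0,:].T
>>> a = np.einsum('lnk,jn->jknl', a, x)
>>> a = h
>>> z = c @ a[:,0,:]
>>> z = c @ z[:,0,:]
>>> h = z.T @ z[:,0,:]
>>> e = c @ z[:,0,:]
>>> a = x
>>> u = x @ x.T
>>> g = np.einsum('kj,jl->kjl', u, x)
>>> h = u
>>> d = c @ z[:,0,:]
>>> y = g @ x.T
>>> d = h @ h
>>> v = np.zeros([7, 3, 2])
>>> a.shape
(3, 31)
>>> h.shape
(3, 3)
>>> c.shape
(5, 23, 5)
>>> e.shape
(5, 23, 7)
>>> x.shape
(3, 31)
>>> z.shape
(5, 23, 7)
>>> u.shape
(3, 3)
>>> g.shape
(3, 3, 31)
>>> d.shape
(3, 3)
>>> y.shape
(3, 3, 3)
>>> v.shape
(7, 3, 2)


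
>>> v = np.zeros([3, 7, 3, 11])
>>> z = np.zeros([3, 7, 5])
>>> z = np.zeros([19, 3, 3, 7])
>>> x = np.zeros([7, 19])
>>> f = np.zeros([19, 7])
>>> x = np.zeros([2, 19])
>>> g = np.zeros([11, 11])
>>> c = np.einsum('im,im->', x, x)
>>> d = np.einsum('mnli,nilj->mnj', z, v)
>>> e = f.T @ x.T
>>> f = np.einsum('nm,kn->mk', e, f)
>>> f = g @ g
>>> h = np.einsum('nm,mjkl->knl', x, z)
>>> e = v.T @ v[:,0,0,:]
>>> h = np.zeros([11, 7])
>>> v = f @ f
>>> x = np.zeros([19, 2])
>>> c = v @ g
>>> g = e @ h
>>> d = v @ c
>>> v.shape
(11, 11)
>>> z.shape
(19, 3, 3, 7)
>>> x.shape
(19, 2)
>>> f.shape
(11, 11)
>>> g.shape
(11, 3, 7, 7)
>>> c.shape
(11, 11)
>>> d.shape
(11, 11)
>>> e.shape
(11, 3, 7, 11)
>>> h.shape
(11, 7)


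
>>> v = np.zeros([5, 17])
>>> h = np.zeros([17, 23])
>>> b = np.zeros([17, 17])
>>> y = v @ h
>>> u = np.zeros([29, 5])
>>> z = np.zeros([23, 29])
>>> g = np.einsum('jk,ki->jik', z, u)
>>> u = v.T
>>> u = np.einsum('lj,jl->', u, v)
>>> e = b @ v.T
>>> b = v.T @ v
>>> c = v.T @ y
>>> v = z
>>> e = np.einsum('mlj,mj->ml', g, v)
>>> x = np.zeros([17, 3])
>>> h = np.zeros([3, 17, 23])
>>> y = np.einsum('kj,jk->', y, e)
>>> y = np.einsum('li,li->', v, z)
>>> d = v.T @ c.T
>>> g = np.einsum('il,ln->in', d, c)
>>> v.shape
(23, 29)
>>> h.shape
(3, 17, 23)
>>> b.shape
(17, 17)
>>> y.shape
()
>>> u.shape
()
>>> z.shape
(23, 29)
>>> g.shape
(29, 23)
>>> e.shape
(23, 5)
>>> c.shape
(17, 23)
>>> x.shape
(17, 3)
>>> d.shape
(29, 17)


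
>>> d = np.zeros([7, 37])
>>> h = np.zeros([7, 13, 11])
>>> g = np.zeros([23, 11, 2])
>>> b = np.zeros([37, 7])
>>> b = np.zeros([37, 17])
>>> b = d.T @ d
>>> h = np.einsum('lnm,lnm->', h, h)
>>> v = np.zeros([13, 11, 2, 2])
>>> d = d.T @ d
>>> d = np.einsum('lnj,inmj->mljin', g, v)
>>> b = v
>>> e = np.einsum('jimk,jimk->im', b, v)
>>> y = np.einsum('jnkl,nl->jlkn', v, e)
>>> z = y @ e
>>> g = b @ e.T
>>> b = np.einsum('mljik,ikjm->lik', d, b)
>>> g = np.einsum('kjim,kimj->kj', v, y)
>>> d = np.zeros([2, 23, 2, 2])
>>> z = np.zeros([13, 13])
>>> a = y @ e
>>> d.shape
(2, 23, 2, 2)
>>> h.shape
()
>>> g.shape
(13, 11)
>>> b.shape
(23, 13, 11)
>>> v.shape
(13, 11, 2, 2)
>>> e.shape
(11, 2)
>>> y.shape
(13, 2, 2, 11)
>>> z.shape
(13, 13)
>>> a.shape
(13, 2, 2, 2)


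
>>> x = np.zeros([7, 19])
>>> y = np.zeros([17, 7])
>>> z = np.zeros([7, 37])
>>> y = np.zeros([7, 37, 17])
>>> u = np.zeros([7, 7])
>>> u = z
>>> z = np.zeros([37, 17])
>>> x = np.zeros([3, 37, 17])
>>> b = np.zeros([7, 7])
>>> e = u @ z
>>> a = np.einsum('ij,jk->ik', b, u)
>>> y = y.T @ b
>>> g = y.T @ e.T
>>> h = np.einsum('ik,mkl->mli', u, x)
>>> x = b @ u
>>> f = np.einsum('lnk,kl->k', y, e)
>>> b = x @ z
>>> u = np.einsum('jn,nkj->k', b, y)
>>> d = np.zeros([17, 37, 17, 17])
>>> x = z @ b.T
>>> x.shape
(37, 7)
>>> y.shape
(17, 37, 7)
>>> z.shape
(37, 17)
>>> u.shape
(37,)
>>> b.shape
(7, 17)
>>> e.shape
(7, 17)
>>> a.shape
(7, 37)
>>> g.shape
(7, 37, 7)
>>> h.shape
(3, 17, 7)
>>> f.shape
(7,)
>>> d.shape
(17, 37, 17, 17)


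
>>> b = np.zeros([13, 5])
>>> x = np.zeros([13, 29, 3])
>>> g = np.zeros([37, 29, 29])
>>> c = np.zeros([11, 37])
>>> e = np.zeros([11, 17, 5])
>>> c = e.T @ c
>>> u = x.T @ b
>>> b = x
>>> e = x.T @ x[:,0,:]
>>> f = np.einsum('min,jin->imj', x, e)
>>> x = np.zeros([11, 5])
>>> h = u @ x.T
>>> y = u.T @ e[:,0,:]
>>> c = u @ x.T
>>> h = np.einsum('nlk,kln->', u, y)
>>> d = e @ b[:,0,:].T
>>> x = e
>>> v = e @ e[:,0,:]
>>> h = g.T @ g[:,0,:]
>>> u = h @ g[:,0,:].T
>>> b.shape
(13, 29, 3)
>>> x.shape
(3, 29, 3)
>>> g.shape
(37, 29, 29)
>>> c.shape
(3, 29, 11)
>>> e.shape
(3, 29, 3)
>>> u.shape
(29, 29, 37)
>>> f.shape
(29, 13, 3)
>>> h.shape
(29, 29, 29)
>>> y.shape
(5, 29, 3)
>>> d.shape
(3, 29, 13)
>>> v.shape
(3, 29, 3)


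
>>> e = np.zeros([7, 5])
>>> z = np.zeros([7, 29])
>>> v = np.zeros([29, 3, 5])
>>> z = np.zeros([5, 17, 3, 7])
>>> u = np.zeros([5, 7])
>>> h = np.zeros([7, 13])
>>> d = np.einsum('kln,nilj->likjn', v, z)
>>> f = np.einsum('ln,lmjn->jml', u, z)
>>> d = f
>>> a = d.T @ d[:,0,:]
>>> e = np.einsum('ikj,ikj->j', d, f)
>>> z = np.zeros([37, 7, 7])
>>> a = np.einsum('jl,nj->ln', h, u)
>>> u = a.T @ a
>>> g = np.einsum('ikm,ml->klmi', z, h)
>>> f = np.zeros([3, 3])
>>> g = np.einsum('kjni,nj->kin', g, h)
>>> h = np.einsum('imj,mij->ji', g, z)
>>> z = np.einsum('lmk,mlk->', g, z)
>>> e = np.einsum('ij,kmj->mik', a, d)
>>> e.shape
(17, 13, 3)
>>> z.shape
()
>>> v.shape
(29, 3, 5)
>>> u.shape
(5, 5)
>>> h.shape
(7, 7)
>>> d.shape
(3, 17, 5)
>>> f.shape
(3, 3)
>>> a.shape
(13, 5)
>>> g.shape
(7, 37, 7)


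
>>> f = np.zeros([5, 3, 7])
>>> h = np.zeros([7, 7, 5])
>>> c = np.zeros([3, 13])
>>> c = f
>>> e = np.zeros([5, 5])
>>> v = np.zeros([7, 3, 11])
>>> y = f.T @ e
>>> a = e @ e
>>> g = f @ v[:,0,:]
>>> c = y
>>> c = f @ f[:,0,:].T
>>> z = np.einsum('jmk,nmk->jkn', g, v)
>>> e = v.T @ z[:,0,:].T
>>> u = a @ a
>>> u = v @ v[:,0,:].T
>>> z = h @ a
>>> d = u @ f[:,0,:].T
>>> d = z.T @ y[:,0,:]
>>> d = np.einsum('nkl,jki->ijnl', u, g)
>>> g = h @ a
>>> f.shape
(5, 3, 7)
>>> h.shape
(7, 7, 5)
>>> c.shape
(5, 3, 5)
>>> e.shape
(11, 3, 5)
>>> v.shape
(7, 3, 11)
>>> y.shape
(7, 3, 5)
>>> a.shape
(5, 5)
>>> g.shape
(7, 7, 5)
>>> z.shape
(7, 7, 5)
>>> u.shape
(7, 3, 7)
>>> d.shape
(11, 5, 7, 7)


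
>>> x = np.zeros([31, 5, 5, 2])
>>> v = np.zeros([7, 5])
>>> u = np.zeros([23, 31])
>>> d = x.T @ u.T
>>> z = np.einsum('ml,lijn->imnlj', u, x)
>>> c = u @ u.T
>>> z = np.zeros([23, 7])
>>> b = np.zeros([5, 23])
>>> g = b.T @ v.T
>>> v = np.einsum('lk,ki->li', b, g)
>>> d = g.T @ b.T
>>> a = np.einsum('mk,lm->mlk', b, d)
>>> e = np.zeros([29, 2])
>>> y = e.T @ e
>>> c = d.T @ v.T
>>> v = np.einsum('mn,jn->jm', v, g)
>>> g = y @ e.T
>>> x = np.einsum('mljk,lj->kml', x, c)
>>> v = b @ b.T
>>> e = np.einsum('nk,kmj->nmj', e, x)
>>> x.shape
(2, 31, 5)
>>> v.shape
(5, 5)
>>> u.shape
(23, 31)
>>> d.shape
(7, 5)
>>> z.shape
(23, 7)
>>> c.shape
(5, 5)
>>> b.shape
(5, 23)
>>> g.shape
(2, 29)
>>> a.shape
(5, 7, 23)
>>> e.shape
(29, 31, 5)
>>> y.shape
(2, 2)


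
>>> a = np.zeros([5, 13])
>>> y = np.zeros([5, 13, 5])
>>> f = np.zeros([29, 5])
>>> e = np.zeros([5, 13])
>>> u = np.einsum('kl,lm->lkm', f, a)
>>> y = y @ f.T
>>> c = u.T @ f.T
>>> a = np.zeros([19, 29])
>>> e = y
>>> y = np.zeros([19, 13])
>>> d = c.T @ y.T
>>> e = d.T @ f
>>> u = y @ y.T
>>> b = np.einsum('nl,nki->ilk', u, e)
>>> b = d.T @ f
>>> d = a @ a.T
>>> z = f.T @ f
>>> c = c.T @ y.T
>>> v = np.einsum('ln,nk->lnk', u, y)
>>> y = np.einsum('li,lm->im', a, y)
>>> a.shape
(19, 29)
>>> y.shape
(29, 13)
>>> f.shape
(29, 5)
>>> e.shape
(19, 29, 5)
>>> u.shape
(19, 19)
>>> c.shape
(29, 29, 19)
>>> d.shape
(19, 19)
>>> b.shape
(19, 29, 5)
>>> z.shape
(5, 5)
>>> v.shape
(19, 19, 13)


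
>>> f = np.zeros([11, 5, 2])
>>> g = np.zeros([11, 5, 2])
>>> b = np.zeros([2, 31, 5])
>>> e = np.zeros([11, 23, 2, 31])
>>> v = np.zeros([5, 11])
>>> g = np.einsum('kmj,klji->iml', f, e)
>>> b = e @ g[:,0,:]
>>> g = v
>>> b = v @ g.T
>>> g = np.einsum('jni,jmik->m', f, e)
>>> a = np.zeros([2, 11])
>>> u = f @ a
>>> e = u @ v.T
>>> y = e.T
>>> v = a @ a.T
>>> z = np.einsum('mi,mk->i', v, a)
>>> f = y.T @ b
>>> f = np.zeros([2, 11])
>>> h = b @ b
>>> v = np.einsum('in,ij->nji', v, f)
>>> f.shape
(2, 11)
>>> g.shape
(23,)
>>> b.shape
(5, 5)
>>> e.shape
(11, 5, 5)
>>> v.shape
(2, 11, 2)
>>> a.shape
(2, 11)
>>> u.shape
(11, 5, 11)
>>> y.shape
(5, 5, 11)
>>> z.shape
(2,)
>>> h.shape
(5, 5)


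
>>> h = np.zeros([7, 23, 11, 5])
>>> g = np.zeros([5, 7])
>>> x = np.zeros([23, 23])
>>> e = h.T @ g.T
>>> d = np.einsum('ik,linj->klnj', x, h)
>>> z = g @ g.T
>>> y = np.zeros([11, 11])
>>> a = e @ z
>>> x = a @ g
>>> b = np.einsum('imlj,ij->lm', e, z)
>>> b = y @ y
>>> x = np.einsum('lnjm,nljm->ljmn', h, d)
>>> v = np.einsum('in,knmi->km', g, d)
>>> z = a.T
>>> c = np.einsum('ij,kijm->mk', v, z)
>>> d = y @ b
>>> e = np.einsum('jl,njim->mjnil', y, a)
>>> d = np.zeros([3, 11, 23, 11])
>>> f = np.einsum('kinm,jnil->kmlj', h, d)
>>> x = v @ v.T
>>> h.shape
(7, 23, 11, 5)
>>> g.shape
(5, 7)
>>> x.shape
(23, 23)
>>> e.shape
(5, 11, 5, 23, 11)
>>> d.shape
(3, 11, 23, 11)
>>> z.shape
(5, 23, 11, 5)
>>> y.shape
(11, 11)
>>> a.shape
(5, 11, 23, 5)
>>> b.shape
(11, 11)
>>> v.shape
(23, 11)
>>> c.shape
(5, 5)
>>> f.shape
(7, 5, 11, 3)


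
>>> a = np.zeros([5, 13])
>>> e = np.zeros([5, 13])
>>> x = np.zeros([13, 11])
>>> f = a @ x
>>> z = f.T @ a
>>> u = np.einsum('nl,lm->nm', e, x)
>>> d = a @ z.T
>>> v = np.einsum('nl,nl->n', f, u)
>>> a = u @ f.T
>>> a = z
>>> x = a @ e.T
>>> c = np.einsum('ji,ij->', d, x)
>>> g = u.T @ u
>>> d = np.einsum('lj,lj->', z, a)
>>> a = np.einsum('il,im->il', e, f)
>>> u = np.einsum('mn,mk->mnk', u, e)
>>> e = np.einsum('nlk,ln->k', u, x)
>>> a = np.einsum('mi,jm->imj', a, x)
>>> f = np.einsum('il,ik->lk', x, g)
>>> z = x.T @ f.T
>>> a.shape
(13, 5, 11)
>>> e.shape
(13,)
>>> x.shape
(11, 5)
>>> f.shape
(5, 11)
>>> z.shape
(5, 5)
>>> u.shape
(5, 11, 13)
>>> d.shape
()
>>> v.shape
(5,)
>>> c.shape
()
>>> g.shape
(11, 11)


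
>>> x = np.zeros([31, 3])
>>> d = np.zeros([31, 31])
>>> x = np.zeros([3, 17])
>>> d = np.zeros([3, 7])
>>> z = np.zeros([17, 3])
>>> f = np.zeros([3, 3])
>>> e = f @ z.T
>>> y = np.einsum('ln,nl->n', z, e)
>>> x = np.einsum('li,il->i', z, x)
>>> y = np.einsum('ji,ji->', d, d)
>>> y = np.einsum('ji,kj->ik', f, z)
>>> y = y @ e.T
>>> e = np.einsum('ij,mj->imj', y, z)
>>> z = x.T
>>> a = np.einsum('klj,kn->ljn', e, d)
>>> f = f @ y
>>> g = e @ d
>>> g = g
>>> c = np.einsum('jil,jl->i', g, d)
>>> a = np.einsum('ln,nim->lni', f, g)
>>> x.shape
(3,)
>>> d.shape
(3, 7)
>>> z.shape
(3,)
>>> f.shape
(3, 3)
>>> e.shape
(3, 17, 3)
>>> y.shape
(3, 3)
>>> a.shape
(3, 3, 17)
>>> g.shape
(3, 17, 7)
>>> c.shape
(17,)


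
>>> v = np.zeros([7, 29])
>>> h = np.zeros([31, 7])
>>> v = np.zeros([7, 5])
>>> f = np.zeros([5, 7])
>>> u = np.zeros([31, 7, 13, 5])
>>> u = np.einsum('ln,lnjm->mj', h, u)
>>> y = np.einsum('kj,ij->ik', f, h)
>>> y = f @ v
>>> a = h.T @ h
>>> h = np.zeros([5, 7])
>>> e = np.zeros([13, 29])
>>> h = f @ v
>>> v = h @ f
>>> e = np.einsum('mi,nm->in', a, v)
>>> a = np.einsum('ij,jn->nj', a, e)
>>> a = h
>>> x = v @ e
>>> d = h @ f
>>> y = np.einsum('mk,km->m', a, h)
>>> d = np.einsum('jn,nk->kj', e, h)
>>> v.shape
(5, 7)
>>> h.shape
(5, 5)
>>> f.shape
(5, 7)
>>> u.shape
(5, 13)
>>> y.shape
(5,)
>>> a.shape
(5, 5)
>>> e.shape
(7, 5)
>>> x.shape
(5, 5)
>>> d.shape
(5, 7)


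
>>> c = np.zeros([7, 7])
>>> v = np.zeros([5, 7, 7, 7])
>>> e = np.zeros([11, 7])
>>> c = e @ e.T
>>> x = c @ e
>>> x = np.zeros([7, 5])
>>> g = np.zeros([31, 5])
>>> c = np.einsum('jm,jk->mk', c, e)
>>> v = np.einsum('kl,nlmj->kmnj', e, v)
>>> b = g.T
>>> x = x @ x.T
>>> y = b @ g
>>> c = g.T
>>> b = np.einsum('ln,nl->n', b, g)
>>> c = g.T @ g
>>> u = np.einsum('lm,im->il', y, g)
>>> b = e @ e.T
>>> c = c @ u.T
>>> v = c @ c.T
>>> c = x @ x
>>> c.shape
(7, 7)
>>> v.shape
(5, 5)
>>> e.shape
(11, 7)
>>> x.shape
(7, 7)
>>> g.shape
(31, 5)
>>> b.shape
(11, 11)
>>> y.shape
(5, 5)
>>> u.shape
(31, 5)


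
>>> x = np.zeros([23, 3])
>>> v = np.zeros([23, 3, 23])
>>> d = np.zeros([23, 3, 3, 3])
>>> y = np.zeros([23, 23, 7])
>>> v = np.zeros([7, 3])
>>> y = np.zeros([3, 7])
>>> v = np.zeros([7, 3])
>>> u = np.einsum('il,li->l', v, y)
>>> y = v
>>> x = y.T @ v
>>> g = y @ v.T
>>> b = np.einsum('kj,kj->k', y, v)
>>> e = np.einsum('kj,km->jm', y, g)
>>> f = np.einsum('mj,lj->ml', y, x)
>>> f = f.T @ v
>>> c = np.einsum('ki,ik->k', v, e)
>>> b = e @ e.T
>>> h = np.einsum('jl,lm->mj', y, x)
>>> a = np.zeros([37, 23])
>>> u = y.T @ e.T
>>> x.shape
(3, 3)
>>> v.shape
(7, 3)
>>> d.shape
(23, 3, 3, 3)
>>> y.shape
(7, 3)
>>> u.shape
(3, 3)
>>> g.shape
(7, 7)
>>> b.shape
(3, 3)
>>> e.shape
(3, 7)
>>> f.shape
(3, 3)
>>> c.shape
(7,)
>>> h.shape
(3, 7)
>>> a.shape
(37, 23)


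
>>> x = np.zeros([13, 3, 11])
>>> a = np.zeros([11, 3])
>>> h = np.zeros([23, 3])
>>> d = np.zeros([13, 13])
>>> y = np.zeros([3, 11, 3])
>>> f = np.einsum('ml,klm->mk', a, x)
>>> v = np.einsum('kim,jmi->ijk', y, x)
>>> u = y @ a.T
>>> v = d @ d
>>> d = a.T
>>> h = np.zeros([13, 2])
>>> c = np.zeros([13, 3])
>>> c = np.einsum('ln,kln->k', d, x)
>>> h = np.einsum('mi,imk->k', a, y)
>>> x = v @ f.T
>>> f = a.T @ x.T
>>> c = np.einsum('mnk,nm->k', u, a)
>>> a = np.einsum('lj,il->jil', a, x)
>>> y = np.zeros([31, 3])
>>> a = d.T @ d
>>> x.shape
(13, 11)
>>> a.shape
(11, 11)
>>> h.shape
(3,)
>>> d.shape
(3, 11)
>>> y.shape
(31, 3)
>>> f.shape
(3, 13)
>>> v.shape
(13, 13)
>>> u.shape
(3, 11, 11)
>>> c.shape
(11,)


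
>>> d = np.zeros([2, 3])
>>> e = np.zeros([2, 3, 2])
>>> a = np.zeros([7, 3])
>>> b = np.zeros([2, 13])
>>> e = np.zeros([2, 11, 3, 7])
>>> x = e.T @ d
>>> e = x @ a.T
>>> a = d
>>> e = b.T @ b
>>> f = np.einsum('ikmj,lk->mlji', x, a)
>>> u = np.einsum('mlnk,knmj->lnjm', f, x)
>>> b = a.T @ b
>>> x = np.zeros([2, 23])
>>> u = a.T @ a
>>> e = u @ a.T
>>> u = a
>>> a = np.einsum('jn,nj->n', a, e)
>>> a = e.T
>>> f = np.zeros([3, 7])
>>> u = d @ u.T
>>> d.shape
(2, 3)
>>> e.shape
(3, 2)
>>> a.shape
(2, 3)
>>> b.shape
(3, 13)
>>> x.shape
(2, 23)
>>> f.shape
(3, 7)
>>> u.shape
(2, 2)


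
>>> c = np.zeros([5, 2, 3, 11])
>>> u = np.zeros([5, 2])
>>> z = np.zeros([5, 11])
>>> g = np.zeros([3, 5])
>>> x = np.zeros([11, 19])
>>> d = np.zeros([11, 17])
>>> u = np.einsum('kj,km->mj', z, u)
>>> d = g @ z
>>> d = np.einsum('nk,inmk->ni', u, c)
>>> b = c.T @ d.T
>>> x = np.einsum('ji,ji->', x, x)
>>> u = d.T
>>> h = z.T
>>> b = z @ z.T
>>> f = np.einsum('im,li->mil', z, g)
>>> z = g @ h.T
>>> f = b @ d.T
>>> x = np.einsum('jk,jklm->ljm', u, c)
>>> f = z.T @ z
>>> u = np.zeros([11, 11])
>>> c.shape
(5, 2, 3, 11)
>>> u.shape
(11, 11)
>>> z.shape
(3, 11)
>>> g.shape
(3, 5)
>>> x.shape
(3, 5, 11)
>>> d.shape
(2, 5)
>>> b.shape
(5, 5)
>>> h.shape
(11, 5)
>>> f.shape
(11, 11)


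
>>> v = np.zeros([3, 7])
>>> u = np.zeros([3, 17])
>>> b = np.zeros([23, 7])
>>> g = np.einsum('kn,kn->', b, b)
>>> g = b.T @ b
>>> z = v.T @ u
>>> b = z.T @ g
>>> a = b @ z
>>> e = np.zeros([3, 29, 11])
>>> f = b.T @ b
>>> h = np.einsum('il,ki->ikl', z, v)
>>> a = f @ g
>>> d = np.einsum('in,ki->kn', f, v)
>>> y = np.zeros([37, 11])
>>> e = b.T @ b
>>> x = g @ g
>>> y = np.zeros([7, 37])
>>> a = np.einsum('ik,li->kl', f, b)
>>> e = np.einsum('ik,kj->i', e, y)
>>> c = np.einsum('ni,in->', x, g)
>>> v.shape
(3, 7)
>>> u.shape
(3, 17)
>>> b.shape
(17, 7)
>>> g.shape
(7, 7)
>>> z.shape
(7, 17)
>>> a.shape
(7, 17)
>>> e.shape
(7,)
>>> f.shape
(7, 7)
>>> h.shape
(7, 3, 17)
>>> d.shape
(3, 7)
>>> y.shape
(7, 37)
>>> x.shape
(7, 7)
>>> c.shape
()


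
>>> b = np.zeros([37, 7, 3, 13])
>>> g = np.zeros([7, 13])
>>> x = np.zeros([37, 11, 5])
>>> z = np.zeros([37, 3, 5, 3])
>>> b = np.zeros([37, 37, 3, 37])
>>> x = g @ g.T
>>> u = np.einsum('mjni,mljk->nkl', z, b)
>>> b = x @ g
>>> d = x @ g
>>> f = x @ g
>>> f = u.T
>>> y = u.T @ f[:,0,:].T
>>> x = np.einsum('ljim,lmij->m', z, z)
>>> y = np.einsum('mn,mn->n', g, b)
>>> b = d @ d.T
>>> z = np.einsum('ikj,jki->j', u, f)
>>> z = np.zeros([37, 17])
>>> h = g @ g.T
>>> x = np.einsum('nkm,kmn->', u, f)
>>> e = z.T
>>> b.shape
(7, 7)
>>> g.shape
(7, 13)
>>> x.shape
()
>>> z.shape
(37, 17)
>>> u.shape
(5, 37, 37)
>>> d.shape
(7, 13)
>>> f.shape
(37, 37, 5)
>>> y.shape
(13,)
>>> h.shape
(7, 7)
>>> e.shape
(17, 37)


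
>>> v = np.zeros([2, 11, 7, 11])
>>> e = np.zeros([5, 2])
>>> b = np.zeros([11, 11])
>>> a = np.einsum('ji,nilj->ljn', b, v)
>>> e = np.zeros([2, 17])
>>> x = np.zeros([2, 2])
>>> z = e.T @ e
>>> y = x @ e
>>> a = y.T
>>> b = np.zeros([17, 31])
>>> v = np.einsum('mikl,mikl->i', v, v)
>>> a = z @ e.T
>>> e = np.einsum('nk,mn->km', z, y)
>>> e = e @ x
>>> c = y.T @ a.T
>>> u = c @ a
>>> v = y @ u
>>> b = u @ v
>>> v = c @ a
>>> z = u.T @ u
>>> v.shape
(17, 2)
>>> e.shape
(17, 2)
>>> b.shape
(17, 2)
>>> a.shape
(17, 2)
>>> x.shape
(2, 2)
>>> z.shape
(2, 2)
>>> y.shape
(2, 17)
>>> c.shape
(17, 17)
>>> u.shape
(17, 2)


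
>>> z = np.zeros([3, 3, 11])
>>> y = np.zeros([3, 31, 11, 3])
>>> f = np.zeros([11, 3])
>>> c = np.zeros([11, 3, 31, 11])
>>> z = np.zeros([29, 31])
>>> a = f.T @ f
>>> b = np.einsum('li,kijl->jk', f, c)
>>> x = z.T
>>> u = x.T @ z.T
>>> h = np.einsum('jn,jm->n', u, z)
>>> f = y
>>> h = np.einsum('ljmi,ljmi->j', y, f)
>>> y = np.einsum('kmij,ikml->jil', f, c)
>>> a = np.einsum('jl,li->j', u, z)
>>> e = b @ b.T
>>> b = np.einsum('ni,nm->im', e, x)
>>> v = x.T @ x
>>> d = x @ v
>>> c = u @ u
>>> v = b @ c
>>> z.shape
(29, 31)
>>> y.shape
(3, 11, 11)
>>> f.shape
(3, 31, 11, 3)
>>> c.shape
(29, 29)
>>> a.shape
(29,)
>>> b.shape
(31, 29)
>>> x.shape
(31, 29)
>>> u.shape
(29, 29)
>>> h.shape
(31,)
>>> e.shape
(31, 31)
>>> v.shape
(31, 29)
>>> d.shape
(31, 29)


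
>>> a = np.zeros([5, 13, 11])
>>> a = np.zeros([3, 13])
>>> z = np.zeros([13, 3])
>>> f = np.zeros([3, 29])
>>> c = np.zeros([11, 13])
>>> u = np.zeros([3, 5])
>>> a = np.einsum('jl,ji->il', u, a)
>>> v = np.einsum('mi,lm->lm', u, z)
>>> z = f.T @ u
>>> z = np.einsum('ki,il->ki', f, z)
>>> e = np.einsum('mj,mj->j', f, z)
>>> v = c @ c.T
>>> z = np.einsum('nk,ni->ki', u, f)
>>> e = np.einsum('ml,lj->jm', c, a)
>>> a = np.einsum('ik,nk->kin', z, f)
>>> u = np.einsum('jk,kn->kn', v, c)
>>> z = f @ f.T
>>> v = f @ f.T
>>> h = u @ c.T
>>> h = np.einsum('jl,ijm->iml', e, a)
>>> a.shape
(29, 5, 3)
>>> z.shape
(3, 3)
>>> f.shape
(3, 29)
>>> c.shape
(11, 13)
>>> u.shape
(11, 13)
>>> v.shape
(3, 3)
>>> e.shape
(5, 11)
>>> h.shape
(29, 3, 11)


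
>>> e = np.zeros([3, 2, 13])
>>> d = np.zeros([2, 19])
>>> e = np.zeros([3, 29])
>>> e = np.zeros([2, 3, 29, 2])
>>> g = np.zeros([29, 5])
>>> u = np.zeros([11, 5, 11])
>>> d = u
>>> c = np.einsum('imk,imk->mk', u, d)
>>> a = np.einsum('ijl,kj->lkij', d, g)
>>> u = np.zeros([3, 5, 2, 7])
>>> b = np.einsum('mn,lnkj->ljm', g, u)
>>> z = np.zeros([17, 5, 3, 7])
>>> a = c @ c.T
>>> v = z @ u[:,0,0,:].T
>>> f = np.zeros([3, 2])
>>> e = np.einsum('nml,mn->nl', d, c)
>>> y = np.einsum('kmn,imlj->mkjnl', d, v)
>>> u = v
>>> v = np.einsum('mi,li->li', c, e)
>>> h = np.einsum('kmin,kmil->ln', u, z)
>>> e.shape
(11, 11)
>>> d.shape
(11, 5, 11)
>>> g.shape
(29, 5)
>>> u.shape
(17, 5, 3, 3)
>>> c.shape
(5, 11)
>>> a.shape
(5, 5)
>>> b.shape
(3, 7, 29)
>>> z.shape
(17, 5, 3, 7)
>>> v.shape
(11, 11)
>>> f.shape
(3, 2)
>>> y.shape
(5, 11, 3, 11, 3)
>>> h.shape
(7, 3)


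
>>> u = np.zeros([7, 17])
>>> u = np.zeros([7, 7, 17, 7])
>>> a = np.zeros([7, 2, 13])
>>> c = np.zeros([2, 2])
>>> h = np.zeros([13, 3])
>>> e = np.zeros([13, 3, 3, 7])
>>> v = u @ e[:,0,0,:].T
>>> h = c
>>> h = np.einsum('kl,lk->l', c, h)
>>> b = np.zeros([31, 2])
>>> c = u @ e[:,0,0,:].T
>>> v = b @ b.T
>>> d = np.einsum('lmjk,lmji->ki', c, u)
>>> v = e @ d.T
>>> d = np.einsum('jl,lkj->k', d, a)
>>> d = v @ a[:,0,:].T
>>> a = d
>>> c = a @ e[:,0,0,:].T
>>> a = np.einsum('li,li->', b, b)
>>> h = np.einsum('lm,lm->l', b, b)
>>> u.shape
(7, 7, 17, 7)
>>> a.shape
()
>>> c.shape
(13, 3, 3, 13)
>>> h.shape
(31,)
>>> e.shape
(13, 3, 3, 7)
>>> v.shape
(13, 3, 3, 13)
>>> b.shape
(31, 2)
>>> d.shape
(13, 3, 3, 7)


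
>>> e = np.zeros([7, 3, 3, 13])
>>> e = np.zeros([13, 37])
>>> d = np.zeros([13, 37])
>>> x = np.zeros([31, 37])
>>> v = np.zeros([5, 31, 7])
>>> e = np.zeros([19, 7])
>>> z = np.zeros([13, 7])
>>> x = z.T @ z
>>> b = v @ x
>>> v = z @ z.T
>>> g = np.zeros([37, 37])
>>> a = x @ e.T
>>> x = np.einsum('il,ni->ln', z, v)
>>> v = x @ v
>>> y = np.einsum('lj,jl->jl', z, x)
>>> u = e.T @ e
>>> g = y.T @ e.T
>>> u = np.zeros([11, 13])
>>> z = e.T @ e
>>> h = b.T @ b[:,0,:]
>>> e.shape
(19, 7)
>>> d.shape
(13, 37)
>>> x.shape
(7, 13)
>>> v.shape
(7, 13)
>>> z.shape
(7, 7)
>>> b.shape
(5, 31, 7)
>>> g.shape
(13, 19)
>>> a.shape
(7, 19)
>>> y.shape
(7, 13)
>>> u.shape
(11, 13)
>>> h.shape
(7, 31, 7)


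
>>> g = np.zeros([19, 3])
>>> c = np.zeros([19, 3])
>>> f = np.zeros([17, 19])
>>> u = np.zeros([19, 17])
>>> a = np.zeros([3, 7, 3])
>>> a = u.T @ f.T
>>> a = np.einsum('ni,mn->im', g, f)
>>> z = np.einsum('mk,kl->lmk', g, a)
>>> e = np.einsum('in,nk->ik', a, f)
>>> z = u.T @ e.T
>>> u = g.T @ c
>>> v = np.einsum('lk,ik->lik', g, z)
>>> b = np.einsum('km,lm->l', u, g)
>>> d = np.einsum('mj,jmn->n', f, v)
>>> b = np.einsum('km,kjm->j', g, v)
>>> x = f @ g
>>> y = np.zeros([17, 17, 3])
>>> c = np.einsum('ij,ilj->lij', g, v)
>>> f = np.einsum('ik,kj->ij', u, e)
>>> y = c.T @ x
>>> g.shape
(19, 3)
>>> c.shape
(17, 19, 3)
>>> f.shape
(3, 19)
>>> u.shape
(3, 3)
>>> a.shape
(3, 17)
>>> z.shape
(17, 3)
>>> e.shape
(3, 19)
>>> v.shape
(19, 17, 3)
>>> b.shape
(17,)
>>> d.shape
(3,)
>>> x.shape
(17, 3)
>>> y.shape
(3, 19, 3)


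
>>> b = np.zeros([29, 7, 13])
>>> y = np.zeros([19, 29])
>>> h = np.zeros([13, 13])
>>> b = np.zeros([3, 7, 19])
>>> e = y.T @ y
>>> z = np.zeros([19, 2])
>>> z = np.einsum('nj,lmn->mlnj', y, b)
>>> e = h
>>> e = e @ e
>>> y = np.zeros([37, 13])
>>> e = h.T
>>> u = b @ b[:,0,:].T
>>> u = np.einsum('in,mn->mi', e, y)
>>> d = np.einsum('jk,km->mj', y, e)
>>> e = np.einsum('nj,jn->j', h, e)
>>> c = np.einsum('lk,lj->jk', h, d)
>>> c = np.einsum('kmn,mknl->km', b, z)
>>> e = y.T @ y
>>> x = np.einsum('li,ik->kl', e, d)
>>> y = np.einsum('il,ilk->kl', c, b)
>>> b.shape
(3, 7, 19)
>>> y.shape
(19, 7)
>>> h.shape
(13, 13)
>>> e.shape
(13, 13)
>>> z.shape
(7, 3, 19, 29)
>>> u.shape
(37, 13)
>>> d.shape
(13, 37)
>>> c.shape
(3, 7)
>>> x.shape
(37, 13)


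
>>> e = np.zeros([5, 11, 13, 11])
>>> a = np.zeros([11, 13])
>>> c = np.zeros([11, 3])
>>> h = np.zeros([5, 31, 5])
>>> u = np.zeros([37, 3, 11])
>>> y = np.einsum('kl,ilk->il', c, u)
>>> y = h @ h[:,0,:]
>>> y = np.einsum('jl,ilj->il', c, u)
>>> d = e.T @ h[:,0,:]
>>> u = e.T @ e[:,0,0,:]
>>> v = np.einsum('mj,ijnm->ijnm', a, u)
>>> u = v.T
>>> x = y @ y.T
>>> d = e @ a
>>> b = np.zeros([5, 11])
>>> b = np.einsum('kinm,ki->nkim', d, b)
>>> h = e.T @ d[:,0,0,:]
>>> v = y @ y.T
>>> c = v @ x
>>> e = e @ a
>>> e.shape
(5, 11, 13, 13)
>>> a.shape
(11, 13)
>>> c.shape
(37, 37)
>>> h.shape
(11, 13, 11, 13)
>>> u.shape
(11, 11, 13, 11)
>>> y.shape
(37, 3)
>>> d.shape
(5, 11, 13, 13)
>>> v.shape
(37, 37)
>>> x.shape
(37, 37)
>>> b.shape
(13, 5, 11, 13)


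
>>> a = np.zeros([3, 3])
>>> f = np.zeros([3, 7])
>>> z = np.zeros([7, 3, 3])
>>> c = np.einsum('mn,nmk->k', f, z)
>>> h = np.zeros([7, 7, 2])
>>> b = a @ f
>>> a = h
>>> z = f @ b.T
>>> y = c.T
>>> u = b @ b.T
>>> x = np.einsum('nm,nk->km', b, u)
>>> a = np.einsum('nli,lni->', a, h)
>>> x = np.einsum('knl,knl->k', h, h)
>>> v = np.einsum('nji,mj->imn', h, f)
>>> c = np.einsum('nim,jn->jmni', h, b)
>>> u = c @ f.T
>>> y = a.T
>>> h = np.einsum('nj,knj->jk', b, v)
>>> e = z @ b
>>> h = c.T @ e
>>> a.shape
()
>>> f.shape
(3, 7)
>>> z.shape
(3, 3)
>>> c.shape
(3, 2, 7, 7)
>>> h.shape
(7, 7, 2, 7)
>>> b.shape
(3, 7)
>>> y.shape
()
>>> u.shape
(3, 2, 7, 3)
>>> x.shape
(7,)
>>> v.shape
(2, 3, 7)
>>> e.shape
(3, 7)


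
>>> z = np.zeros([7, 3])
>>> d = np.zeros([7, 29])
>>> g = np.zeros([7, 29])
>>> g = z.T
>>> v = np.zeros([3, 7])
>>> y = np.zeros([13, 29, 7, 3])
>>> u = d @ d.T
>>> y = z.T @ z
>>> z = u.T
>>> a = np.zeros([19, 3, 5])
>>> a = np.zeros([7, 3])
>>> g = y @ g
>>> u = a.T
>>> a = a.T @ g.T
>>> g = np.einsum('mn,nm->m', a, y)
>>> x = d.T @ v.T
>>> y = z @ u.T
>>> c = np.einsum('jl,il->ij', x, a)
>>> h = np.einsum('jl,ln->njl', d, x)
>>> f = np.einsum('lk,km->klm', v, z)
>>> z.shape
(7, 7)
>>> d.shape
(7, 29)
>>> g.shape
(3,)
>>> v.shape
(3, 7)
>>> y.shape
(7, 3)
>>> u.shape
(3, 7)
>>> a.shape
(3, 3)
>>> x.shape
(29, 3)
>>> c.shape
(3, 29)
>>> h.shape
(3, 7, 29)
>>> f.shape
(7, 3, 7)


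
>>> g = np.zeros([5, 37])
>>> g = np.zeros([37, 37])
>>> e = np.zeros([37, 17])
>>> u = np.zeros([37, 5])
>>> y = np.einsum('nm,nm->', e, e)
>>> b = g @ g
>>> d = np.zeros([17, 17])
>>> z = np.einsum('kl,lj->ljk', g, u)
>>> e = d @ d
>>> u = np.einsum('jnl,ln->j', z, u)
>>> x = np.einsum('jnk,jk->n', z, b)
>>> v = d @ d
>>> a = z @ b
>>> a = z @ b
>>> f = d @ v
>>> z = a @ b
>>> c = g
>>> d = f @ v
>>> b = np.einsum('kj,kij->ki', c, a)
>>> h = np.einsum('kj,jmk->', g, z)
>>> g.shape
(37, 37)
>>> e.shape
(17, 17)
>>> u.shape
(37,)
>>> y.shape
()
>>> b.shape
(37, 5)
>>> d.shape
(17, 17)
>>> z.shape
(37, 5, 37)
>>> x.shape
(5,)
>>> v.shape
(17, 17)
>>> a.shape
(37, 5, 37)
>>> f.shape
(17, 17)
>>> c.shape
(37, 37)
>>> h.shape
()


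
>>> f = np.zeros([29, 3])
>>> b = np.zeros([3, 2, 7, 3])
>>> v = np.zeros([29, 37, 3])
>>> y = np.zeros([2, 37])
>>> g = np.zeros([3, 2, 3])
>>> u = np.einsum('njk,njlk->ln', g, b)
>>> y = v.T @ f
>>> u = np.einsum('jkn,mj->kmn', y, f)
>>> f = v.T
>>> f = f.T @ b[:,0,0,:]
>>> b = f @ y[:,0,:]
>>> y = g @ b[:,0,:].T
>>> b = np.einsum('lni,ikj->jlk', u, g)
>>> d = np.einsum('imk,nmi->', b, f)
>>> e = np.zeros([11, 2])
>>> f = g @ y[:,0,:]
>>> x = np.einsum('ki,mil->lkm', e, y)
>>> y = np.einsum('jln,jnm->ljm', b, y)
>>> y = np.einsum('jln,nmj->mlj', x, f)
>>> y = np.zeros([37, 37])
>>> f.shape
(3, 2, 29)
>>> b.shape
(3, 37, 2)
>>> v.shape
(29, 37, 3)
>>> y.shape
(37, 37)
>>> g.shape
(3, 2, 3)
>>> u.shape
(37, 29, 3)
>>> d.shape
()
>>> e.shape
(11, 2)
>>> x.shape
(29, 11, 3)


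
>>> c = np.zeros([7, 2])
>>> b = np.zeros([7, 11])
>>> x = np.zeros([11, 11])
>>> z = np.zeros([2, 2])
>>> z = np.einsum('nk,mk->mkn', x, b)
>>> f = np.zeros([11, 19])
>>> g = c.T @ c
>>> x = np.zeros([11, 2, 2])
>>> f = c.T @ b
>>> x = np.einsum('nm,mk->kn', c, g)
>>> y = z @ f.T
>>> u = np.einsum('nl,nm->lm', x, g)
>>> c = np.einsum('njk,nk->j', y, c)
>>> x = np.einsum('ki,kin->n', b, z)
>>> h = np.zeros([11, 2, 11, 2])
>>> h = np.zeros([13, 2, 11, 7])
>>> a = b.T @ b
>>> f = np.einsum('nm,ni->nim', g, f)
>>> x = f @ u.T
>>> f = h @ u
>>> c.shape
(11,)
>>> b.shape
(7, 11)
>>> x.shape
(2, 11, 7)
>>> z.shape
(7, 11, 11)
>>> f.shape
(13, 2, 11, 2)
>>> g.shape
(2, 2)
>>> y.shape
(7, 11, 2)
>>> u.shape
(7, 2)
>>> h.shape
(13, 2, 11, 7)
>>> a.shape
(11, 11)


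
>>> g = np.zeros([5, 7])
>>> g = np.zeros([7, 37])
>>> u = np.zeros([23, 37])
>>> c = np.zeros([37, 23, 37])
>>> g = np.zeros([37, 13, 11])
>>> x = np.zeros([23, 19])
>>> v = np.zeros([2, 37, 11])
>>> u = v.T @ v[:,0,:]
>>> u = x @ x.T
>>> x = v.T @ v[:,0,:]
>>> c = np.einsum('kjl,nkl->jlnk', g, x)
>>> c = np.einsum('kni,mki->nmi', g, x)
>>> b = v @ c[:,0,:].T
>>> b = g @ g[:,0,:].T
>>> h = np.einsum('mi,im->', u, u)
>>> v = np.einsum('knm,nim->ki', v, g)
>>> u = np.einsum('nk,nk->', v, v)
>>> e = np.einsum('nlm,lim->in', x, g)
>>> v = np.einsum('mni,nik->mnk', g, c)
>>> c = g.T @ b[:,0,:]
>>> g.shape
(37, 13, 11)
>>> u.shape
()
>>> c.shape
(11, 13, 37)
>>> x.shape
(11, 37, 11)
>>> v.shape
(37, 13, 11)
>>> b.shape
(37, 13, 37)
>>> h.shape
()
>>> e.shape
(13, 11)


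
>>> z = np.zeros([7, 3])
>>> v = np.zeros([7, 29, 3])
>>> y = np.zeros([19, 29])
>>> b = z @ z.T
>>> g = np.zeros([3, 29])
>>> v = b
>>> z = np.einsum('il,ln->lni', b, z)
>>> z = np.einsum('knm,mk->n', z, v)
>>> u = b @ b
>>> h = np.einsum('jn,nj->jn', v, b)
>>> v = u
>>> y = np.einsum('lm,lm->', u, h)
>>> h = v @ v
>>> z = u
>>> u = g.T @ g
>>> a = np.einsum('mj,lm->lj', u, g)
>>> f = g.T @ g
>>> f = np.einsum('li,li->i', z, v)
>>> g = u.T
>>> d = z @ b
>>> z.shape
(7, 7)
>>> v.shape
(7, 7)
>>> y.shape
()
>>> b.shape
(7, 7)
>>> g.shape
(29, 29)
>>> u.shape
(29, 29)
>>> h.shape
(7, 7)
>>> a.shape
(3, 29)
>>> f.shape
(7,)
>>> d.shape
(7, 7)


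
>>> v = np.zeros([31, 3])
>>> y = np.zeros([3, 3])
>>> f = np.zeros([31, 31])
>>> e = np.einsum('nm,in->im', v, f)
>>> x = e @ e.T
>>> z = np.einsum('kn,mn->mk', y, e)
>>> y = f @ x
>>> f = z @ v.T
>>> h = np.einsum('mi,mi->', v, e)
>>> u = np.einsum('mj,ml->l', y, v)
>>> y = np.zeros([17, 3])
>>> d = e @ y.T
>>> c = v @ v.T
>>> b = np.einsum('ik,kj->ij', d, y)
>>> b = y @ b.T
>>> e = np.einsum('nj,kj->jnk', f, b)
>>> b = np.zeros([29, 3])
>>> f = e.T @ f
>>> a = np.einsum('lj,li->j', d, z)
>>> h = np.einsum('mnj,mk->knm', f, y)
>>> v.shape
(31, 3)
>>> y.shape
(17, 3)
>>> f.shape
(17, 31, 31)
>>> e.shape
(31, 31, 17)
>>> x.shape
(31, 31)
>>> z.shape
(31, 3)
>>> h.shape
(3, 31, 17)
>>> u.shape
(3,)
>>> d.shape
(31, 17)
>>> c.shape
(31, 31)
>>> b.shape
(29, 3)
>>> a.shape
(17,)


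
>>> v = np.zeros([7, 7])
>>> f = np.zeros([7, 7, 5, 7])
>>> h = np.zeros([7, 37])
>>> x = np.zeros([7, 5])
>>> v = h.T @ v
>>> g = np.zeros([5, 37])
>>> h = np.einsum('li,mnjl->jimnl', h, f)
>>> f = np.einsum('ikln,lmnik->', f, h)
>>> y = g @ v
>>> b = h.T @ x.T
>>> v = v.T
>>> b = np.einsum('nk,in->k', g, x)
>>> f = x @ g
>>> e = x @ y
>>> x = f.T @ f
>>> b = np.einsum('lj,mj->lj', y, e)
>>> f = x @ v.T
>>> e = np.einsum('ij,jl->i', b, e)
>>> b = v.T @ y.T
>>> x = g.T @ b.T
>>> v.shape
(7, 37)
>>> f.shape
(37, 7)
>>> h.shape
(5, 37, 7, 7, 7)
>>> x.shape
(37, 37)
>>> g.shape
(5, 37)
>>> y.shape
(5, 7)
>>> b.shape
(37, 5)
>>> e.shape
(5,)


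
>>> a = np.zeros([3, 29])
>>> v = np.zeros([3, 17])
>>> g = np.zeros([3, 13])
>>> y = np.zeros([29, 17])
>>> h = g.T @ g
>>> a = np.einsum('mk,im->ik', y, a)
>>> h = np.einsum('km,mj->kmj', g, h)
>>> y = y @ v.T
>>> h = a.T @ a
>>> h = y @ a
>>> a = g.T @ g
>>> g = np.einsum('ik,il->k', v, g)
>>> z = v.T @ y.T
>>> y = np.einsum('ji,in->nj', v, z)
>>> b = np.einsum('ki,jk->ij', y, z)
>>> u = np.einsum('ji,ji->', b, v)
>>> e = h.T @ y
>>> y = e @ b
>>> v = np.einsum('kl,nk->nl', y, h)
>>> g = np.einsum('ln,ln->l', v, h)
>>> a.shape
(13, 13)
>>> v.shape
(29, 17)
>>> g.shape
(29,)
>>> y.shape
(17, 17)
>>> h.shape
(29, 17)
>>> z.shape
(17, 29)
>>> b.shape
(3, 17)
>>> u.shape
()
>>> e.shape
(17, 3)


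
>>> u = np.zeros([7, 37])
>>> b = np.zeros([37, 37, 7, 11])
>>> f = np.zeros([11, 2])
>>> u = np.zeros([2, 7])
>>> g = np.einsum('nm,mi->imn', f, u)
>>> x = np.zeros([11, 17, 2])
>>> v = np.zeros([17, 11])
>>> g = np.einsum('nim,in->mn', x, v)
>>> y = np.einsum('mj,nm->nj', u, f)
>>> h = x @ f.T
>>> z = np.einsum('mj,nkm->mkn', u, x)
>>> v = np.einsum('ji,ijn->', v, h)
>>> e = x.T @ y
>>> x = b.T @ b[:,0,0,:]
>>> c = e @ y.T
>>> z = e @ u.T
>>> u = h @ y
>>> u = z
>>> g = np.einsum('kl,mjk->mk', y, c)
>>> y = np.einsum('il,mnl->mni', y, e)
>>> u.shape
(2, 17, 2)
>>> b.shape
(37, 37, 7, 11)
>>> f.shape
(11, 2)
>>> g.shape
(2, 11)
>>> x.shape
(11, 7, 37, 11)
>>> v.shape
()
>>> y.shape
(2, 17, 11)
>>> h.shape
(11, 17, 11)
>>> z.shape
(2, 17, 2)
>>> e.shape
(2, 17, 7)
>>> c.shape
(2, 17, 11)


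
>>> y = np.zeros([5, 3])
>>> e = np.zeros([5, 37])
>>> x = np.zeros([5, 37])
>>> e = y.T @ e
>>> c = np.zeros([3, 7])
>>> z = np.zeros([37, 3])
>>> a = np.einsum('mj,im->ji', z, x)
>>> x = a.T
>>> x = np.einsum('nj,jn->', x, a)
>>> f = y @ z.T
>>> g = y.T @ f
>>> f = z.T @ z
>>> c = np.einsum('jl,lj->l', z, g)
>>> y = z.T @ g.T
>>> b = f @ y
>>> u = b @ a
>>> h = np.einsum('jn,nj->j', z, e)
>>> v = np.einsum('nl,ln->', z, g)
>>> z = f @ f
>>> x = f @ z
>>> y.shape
(3, 3)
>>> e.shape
(3, 37)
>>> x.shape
(3, 3)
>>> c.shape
(3,)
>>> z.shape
(3, 3)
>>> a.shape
(3, 5)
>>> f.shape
(3, 3)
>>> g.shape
(3, 37)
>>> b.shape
(3, 3)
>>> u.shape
(3, 5)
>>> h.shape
(37,)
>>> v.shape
()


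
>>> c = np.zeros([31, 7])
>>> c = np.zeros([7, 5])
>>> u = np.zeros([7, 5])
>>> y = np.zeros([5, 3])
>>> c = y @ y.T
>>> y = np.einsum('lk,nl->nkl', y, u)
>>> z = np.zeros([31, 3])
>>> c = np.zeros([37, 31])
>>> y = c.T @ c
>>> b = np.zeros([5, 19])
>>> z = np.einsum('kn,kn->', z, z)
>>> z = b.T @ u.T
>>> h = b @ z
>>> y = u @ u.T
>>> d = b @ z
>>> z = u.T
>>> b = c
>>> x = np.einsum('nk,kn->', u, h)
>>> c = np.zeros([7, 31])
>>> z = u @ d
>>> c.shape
(7, 31)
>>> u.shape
(7, 5)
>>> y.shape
(7, 7)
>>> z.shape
(7, 7)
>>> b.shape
(37, 31)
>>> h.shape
(5, 7)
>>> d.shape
(5, 7)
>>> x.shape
()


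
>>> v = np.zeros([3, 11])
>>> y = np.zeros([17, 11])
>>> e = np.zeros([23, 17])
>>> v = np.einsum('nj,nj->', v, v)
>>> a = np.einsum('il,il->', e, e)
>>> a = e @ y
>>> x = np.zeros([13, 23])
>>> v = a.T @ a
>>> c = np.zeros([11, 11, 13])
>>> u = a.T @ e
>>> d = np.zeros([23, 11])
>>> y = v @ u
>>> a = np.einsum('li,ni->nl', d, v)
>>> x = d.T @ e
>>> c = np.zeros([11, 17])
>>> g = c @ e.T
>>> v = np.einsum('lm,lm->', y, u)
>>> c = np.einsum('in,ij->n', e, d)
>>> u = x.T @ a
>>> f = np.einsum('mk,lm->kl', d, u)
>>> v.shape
()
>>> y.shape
(11, 17)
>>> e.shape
(23, 17)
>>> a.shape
(11, 23)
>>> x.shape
(11, 17)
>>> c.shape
(17,)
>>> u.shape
(17, 23)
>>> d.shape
(23, 11)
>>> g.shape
(11, 23)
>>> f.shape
(11, 17)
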